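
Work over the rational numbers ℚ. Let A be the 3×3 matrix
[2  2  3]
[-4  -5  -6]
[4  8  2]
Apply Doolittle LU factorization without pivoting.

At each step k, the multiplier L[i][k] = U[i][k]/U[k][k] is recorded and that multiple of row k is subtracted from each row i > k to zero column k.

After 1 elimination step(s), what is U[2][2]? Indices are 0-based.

Step 1: pivot at (0,0) is 2.
  row1 ← row1 − (-2)·row0  ⇒  L[1][0]=-2, U row1=(0, -1, 0)
  row2 ← row2 − (2)·row0  ⇒  L[2][0]=2, U row2=(0, 4, -4)

U[2][2] = -4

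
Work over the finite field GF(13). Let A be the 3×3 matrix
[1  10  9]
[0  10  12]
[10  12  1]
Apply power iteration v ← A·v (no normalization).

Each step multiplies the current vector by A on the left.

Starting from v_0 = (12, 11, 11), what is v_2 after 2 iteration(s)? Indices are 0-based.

v_2 = (3, 12, 8)

v_0 = (12, 11, 11).
v_1 = A·v_0 = (0, 8, 3).
v_2 = A·v_1 = (3, 12, 8).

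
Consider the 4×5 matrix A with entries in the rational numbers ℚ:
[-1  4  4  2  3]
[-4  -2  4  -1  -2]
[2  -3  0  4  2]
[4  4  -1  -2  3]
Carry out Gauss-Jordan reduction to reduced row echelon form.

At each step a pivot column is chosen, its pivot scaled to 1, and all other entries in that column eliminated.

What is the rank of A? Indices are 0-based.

[1] R0 /= -1  ⇒  (1, -4, -4, -2, -3)
     R1 -= -4·R0  ⇒  (0, -18, -12, -9, -14)
     R2 -= 2·R0  ⇒  (0, 5, 8, 8, 8)
     R3 -= 4·R0  ⇒  (0, 20, 15, 6, 15)
[2] R1 /= -18  ⇒  (0, 1, 2/3, 1/2, 7/9)
     R0 -= -4·R1  ⇒  (1, 0, -4/3, 0, 1/9)
     R2 -= 5·R1  ⇒  (0, 0, 14/3, 11/2, 37/9)
     R3 -= 20·R1  ⇒  (0, 0, 5/3, -4, -5/9)
[3] R2 /= 14/3  ⇒  (0, 0, 1, 33/28, 37/42)
     R0 -= -4/3·R2  ⇒  (1, 0, 0, 11/7, 9/7)
     R1 -= 2/3·R2  ⇒  (0, 1, 0, -2/7, 4/21)
     R3 -= 5/3·R2  ⇒  (0, 0, 0, -167/28, -85/42)
[4] R3 /= -167/28  ⇒  (0, 0, 0, 1, 170/501)
     R0 -= 11/7·R3  ⇒  (1, 0, 0, 0, 377/501)
     R1 -= -2/7·R3  ⇒  (0, 1, 0, 0, 48/167)
     R2 -= 33/28·R3  ⇒  (0, 0, 1, 0, 241/501)

rank = 4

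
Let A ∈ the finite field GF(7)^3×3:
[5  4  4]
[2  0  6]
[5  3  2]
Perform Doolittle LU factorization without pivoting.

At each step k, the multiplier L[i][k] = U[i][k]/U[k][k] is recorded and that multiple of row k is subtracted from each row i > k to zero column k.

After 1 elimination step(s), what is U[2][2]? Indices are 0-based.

Step 1: pivot at (0,0) is 5.
  row1 ← row1 − (6)·row0  ⇒  L[1][0]=6, U row1=(0, 4, 3)
  row2 ← row2 − (1)·row0  ⇒  L[2][0]=1, U row2=(0, 6, 5)

U[2][2] = 5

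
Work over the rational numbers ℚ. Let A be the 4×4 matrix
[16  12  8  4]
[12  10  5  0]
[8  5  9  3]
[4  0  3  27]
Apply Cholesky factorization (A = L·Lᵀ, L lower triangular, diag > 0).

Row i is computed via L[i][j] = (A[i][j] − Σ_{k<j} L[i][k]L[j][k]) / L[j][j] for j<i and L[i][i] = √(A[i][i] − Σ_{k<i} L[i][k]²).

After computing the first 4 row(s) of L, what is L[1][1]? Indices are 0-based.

L[1][1] = 1

Step 1: L[0][0] = √(16) = 4.
  L[1][0] = (12) / L[0][0] = 3.
Step 2: L[1][1] = √(1) = 1.
  L[2][0] = (8) / L[0][0] = 2.
  L[2][1] = (-1) / L[1][1] = -1.
Step 3: L[2][2] = √(4) = 2.
  L[3][0] = (4) / L[0][0] = 1.
  L[3][1] = (-3) / L[1][1] = -3.
  L[3][2] = (-2) / L[2][2] = -1.
Step 4: L[3][3] = √(16) = 4.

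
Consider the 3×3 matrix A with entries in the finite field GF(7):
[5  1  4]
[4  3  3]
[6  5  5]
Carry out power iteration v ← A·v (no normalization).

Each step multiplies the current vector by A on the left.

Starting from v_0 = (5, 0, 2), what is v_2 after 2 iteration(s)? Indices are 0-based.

v_2 = (1, 1, 3)

v_0 = (5, 0, 2).
v_1 = A·v_0 = (5, 5, 5).
v_2 = A·v_1 = (1, 1, 3).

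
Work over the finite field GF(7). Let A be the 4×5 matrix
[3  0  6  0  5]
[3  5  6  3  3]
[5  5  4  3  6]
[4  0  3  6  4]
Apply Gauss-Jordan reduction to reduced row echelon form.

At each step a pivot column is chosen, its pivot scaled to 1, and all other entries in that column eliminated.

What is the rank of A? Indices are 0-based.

rank = 4

pivot(0,0)=3: scale R0 → (1, 0, 2, 0, 4)
  clear (1,0): R1 −= (3)R0 → (0, 5, 0, 3, 5)
  clear (2,0): R2 −= (5)R0 → (0, 5, 1, 3, 0)
  clear (3,0): R3 −= (4)R0 → (0, 0, 2, 6, 2)
pivot(1,1)=5: scale R1 → (0, 1, 0, 2, 1)
  clear (2,1): R2 −= (5)R1 → (0, 0, 1, 0, 2)
pivot(2,2)=1: scale R2 → (0, 0, 1, 0, 2)
  clear (0,2): R0 −= (2)R2 → (1, 0, 0, 0, 0)
  clear (3,2): R3 −= (2)R2 → (0, 0, 0, 6, 5)
pivot(3,3)=6: scale R3 → (0, 0, 0, 1, 2)
  clear (1,3): R1 −= (2)R3 → (0, 1, 0, 0, 4)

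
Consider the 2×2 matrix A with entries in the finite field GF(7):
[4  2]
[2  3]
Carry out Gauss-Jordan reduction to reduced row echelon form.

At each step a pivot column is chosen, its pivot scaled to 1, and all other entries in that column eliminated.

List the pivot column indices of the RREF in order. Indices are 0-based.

pivot columns: 0, 1

[1] R0 /= 4  ⇒  (1, 4)
     R1 -= 2·R0  ⇒  (0, 2)
[2] R1 /= 2  ⇒  (0, 1)
     R0 -= 4·R1  ⇒  (1, 0)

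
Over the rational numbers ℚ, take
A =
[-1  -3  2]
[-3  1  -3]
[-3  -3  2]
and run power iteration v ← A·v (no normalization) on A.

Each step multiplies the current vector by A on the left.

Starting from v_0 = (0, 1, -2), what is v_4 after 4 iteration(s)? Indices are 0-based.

v_0 = (0, 1, -2).
v_1 = A·v_0 = (-7, 7, -7).
v_2 = A·v_1 = (-28, 49, -14).
v_3 = A·v_2 = (-147, 175, -91).
v_4 = A·v_3 = (-560, 889, -266).

v_4 = (-560, 889, -266)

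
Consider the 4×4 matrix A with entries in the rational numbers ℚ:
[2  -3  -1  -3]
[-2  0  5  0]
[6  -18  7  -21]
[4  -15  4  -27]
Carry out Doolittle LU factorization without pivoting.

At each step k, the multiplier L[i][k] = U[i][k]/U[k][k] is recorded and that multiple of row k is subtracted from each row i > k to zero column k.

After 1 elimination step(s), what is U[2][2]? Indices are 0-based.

Step 1: pivot at (0,0) is 2.
  row1 ← row1 − (-1)·row0  ⇒  L[1][0]=-1, U row1=(0, -3, 4, -3)
  row2 ← row2 − (3)·row0  ⇒  L[2][0]=3, U row2=(0, -9, 10, -12)
  row3 ← row3 − (2)·row0  ⇒  L[3][0]=2, U row3=(0, -9, 6, -21)

U[2][2] = 10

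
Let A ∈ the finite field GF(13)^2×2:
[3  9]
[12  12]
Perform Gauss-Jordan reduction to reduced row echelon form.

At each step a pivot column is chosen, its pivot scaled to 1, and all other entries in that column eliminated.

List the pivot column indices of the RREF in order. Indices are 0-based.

pivot columns: 0, 1

pivot(0,0)=3: scale R0 → (1, 3)
  clear (1,0): R1 −= (12)R0 → (0, 2)
pivot(1,1)=2: scale R1 → (0, 1)
  clear (0,1): R0 −= (3)R1 → (1, 0)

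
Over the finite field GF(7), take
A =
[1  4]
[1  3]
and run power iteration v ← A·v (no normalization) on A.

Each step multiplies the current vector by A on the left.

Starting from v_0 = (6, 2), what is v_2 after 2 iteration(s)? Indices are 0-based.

v_2 = (6, 1)

v_0 = (6, 2).
v_1 = A·v_0 = (0, 5).
v_2 = A·v_1 = (6, 1).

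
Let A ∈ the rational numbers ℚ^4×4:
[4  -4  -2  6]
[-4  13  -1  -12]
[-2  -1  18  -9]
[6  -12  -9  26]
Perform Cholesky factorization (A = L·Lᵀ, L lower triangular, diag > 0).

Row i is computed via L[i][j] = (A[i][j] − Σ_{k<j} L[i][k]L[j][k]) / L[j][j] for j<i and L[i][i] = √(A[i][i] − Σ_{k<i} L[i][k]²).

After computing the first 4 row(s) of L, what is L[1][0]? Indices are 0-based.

L[1][0] = -2

Step 1: L[0][0] = √(4) = 2.
  L[1][0] = (-4) / L[0][0] = -2.
Step 2: L[1][1] = √(9) = 3.
  L[2][0] = (-2) / L[0][0] = -1.
  L[2][1] = (-3) / L[1][1] = -1.
Step 3: L[2][2] = √(16) = 4.
  L[3][0] = (6) / L[0][0] = 3.
  L[3][1] = (-6) / L[1][1] = -2.
  L[3][2] = (-8) / L[2][2] = -2.
Step 4: L[3][3] = √(9) = 3.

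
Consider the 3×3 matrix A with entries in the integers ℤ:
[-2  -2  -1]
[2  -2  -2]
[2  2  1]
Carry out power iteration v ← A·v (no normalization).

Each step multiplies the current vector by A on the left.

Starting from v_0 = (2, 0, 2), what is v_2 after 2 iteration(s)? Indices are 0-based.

v_2 = (6, -24, -6)

v_0 = (2, 0, 2).
v_1 = A·v_0 = (-6, 0, 6).
v_2 = A·v_1 = (6, -24, -6).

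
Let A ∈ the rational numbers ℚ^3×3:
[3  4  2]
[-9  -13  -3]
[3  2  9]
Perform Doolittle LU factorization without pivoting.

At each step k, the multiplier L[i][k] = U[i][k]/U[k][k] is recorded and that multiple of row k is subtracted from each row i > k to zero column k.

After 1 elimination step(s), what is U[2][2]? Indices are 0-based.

Step 1: pivot at (0,0) is 3.
  row1 ← row1 − (-3)·row0  ⇒  L[1][0]=-3, U row1=(0, -1, 3)
  row2 ← row2 − (1)·row0  ⇒  L[2][0]=1, U row2=(0, -2, 7)

U[2][2] = 7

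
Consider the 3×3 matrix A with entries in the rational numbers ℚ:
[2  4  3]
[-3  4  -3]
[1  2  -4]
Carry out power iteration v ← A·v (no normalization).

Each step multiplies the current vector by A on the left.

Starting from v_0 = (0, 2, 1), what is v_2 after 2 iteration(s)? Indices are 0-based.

v_0 = (0, 2, 1).
v_1 = A·v_0 = (11, 5, 0).
v_2 = A·v_1 = (42, -13, 21).

v_2 = (42, -13, 21)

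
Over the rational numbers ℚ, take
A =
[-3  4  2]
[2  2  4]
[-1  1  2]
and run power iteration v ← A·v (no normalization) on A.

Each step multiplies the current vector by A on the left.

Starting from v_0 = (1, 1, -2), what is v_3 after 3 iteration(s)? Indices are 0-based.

v_3 = (-93, -126, -33)

v_0 = (1, 1, -2).
v_1 = A·v_0 = (-3, -4, -4).
v_2 = A·v_1 = (-15, -30, -9).
v_3 = A·v_2 = (-93, -126, -33).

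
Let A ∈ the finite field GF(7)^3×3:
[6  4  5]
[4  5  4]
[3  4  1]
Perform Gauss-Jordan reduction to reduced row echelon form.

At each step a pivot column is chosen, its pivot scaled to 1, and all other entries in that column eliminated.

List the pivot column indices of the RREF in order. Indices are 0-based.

pivot(0,0)=6: scale R0 → (1, 3, 2)
  clear (1,0): R1 −= (4)R0 → (0, 0, 3)
  clear (2,0): R2 −= (3)R0 → (0, 2, 2)
pivot(1,1): swap R1↔R2
pivot(1,1)=2: scale R1 → (0, 1, 1)
  clear (0,1): R0 −= (3)R1 → (1, 0, 6)
pivot(2,2)=3: scale R2 → (0, 0, 1)
  clear (0,2): R0 −= (6)R2 → (1, 0, 0)
  clear (1,2): R1 −= (1)R2 → (0, 1, 0)

pivot columns: 0, 1, 2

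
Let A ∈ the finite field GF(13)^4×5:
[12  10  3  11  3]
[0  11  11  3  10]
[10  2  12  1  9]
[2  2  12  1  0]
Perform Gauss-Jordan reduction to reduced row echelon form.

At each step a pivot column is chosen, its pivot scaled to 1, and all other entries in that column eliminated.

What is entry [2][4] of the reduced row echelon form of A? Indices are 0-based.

step 1: normalize row 0 (÷12) = (1, 3, 10, 2, 10)
  row 2: subtract 10×row0 = (0, 11, 3, 7, 0)
  row 3: subtract 2×row0 = (0, 9, 5, 10, 6)
step 2: normalize row 1 (÷11) = (0, 1, 1, 5, 8)
  row 0: subtract 3×row1 = (1, 0, 7, 0, 12)
  row 2: subtract 11×row1 = (0, 0, 5, 4, 3)
  row 3: subtract 9×row1 = (0, 0, 9, 4, 12)
step 3: normalize row 2 (÷5) = (0, 0, 1, 6, 11)
  row 0: subtract 7×row2 = (1, 0, 0, 10, 0)
  row 1: subtract 1×row2 = (0, 1, 0, 12, 10)
  row 3: subtract 9×row2 = (0, 0, 0, 2, 4)
step 4: normalize row 3 (÷2) = (0, 0, 0, 1, 2)
  row 0: subtract 10×row3 = (1, 0, 0, 0, 6)
  row 1: subtract 12×row3 = (0, 1, 0, 0, 12)
  row 2: subtract 6×row3 = (0, 0, 1, 0, 12)

M[2][4] = 12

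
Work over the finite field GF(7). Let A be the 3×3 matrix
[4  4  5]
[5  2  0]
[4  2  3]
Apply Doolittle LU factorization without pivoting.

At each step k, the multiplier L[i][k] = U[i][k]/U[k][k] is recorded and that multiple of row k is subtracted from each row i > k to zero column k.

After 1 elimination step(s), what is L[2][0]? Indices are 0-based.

k=0: U[0][0]=4
  eliminate (1,0): mult=3, new row 1: (0, 4, 6); set L[1][0]=3
  eliminate (2,0): mult=1, new row 2: (0, 5, 5); set L[2][0]=1

L[2][0] = 1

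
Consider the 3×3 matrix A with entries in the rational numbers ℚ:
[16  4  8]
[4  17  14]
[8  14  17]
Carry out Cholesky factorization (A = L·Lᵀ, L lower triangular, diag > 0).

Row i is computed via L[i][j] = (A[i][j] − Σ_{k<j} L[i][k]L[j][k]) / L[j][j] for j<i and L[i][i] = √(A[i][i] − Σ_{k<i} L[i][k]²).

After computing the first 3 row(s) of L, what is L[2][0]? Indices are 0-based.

L[2][0] = 2

Step 1: L[0][0] = √(16) = 4.
  L[1][0] = (4) / L[0][0] = 1.
Step 2: L[1][1] = √(16) = 4.
  L[2][0] = (8) / L[0][0] = 2.
  L[2][1] = (12) / L[1][1] = 3.
Step 3: L[2][2] = √(4) = 2.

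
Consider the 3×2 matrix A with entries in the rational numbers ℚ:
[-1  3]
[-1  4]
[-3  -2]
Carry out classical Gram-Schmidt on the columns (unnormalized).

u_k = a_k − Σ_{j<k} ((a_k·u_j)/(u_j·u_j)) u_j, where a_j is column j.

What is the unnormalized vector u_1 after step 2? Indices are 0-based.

Step 1: u_0 = a_0 = (-1, -1, -3).
Step 2: u_1 = a_1 − (-1/11)·u_0 = (32/11, 43/11, -25/11).

u_1 = (32/11, 43/11, -25/11)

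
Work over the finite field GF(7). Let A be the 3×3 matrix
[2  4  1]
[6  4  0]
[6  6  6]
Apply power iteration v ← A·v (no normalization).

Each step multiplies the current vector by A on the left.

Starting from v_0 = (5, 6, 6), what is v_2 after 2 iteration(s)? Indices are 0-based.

v_2 = (6, 1, 0)

v_0 = (5, 6, 6).
v_1 = A·v_0 = (5, 5, 4).
v_2 = A·v_1 = (6, 1, 0).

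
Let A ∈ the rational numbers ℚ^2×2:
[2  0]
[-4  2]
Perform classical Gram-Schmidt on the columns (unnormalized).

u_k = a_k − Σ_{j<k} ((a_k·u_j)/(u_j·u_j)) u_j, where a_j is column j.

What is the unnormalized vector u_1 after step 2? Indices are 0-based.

Step 1: u_0 = a_0 = (2, -4).
Step 2: u_1 = a_1 − (-2/5)·u_0 = (4/5, 2/5).

u_1 = (4/5, 2/5)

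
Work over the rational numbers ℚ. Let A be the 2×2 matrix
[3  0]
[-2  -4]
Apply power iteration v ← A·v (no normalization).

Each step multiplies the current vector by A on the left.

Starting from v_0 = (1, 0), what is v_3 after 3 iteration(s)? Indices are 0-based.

v_3 = (27, -26)

v_0 = (1, 0).
v_1 = A·v_0 = (3, -2).
v_2 = A·v_1 = (9, 2).
v_3 = A·v_2 = (27, -26).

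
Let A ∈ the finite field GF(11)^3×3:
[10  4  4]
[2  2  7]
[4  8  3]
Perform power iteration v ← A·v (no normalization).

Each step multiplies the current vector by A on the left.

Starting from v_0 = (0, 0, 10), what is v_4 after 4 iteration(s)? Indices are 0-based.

v_0 = (0, 0, 10).
v_1 = A·v_0 = (7, 4, 8).
v_2 = A·v_1 = (8, 1, 7).
v_3 = A·v_2 = (2, 1, 6).
v_4 = A·v_3 = (4, 4, 1).

v_4 = (4, 4, 1)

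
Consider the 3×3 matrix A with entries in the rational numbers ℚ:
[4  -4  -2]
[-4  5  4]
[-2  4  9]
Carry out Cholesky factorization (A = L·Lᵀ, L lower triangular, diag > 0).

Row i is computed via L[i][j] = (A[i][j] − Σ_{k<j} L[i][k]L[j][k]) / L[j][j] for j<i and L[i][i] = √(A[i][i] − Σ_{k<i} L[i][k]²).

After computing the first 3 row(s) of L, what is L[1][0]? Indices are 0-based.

Step 1: L[0][0] = √(4) = 2.
  L[1][0] = (-4) / L[0][0] = -2.
Step 2: L[1][1] = √(1) = 1.
  L[2][0] = (-2) / L[0][0] = -1.
  L[2][1] = (2) / L[1][1] = 2.
Step 3: L[2][2] = √(4) = 2.

L[1][0] = -2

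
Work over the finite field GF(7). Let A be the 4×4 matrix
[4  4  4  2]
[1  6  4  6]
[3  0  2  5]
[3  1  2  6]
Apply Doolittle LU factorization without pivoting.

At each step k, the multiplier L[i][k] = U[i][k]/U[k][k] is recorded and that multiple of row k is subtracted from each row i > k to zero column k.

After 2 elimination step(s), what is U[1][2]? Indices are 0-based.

Step 1: pivot at (0,0) is 4.
  row1 ← row1 − (2)·row0  ⇒  L[1][0]=2, U row1=(0, 5, 3, 2)
  row2 ← row2 − (6)·row0  ⇒  L[2][0]=6, U row2=(0, 4, 6, 0)
  row3 ← row3 − (6)·row0  ⇒  L[3][0]=6, U row3=(0, 5, 6, 1)
Step 2: pivot at (1,1) is 5.
  row2 ← row2 − (5)·row1  ⇒  L[2][1]=5, U row2=(0, 0, 5, 4)
  row3 ← row3 − (1)·row1  ⇒  L[3][1]=1, U row3=(0, 0, 3, 6)

U[1][2] = 3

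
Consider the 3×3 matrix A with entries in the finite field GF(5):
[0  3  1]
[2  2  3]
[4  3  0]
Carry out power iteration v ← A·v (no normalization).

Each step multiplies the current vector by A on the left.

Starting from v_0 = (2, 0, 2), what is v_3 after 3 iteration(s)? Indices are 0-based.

v_0 = (2, 0, 2).
v_1 = A·v_0 = (2, 0, 3).
v_2 = A·v_1 = (3, 3, 3).
v_3 = A·v_2 = (2, 1, 1).

v_3 = (2, 1, 1)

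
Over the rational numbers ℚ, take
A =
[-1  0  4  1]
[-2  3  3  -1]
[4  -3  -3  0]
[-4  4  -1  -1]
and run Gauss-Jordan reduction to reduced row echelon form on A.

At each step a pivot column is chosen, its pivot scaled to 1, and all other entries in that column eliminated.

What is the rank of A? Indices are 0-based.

pivot(0,0)=-1: scale R0 → (1, 0, -4, -1)
  clear (1,0): R1 −= (-2)R0 → (0, 3, -5, -3)
  clear (2,0): R2 −= (4)R0 → (0, -3, 13, 4)
  clear (3,0): R3 −= (-4)R0 → (0, 4, -17, -5)
pivot(1,1)=3: scale R1 → (0, 1, -5/3, -1)
  clear (2,1): R2 −= (-3)R1 → (0, 0, 8, 1)
  clear (3,1): R3 −= (4)R1 → (0, 0, -31/3, -1)
pivot(2,2)=8: scale R2 → (0, 0, 1, 1/8)
  clear (0,2): R0 −= (-4)R2 → (1, 0, 0, -1/2)
  clear (1,2): R1 −= (-5/3)R2 → (0, 1, 0, -19/24)
  clear (3,2): R3 −= (-31/3)R2 → (0, 0, 0, 7/24)
pivot(3,3)=7/24: scale R3 → (0, 0, 0, 1)
  clear (0,3): R0 −= (-1/2)R3 → (1, 0, 0, 0)
  clear (1,3): R1 −= (-19/24)R3 → (0, 1, 0, 0)
  clear (2,3): R2 −= (1/8)R3 → (0, 0, 1, 0)

rank = 4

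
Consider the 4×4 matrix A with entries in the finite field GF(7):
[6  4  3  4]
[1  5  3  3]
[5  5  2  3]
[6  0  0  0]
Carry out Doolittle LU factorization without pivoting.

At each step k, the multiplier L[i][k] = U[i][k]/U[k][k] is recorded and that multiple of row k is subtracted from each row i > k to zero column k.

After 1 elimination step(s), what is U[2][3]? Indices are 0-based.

U[2][3] = 2

k=0: U[0][0]=6
  eliminate (1,0): mult=6, new row 1: (0, 2, 6, 0); set L[1][0]=6
  eliminate (2,0): mult=2, new row 2: (0, 4, 3, 2); set L[2][0]=2
  eliminate (3,0): mult=1, new row 3: (0, 3, 4, 3); set L[3][0]=1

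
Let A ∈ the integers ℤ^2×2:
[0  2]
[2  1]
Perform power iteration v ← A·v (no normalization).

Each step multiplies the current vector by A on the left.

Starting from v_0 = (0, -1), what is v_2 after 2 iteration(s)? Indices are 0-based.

v_2 = (-2, -5)

v_0 = (0, -1).
v_1 = A·v_0 = (-2, -1).
v_2 = A·v_1 = (-2, -5).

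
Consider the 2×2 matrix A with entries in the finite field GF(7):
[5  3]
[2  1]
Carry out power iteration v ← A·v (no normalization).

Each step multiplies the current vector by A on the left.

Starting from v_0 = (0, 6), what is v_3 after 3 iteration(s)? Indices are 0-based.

v_0 = (0, 6).
v_1 = A·v_0 = (4, 6).
v_2 = A·v_1 = (3, 0).
v_3 = A·v_2 = (1, 6).

v_3 = (1, 6)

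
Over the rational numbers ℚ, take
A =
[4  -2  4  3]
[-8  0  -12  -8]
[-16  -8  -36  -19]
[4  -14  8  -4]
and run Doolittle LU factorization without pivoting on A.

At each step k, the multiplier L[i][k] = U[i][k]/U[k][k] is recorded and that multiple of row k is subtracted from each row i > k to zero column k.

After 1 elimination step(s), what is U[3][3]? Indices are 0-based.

U[3][3] = -7

[col 0] pivot 4
  R1 -= -2*R0 → (0, -4, -4, -2)  (L[1][0] := -2)
  R2 -= -4*R0 → (0, -16, -20, -7)  (L[2][0] := -4)
  R3 -= 1*R0 → (0, -12, 4, -7)  (L[3][0] := 1)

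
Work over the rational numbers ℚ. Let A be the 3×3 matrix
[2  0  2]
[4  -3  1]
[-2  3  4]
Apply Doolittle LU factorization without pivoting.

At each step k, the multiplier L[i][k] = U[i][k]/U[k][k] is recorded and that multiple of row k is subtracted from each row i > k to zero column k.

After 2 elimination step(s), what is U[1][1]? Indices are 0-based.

[col 0] pivot 2
  R1 -= 2*R0 → (0, -3, -3)  (L[1][0] := 2)
  R2 -= -1*R0 → (0, 3, 6)  (L[2][0] := -1)
[col 1] pivot -3
  R2 -= -1*R1 → (0, 0, 3)  (L[2][1] := -1)

U[1][1] = -3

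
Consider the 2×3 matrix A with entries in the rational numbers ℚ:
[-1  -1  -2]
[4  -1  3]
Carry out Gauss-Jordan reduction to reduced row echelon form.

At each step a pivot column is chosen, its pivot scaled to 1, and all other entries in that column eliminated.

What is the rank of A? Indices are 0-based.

pivot(0,0)=-1: scale R0 → (1, 1, 2)
  clear (1,0): R1 −= (4)R0 → (0, -5, -5)
pivot(1,1)=-5: scale R1 → (0, 1, 1)
  clear (0,1): R0 −= (1)R1 → (1, 0, 1)

rank = 2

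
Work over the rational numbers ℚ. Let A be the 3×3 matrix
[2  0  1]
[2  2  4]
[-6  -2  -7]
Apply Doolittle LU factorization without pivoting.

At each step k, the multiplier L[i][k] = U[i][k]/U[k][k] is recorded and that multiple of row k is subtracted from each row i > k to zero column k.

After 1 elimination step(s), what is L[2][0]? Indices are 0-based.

Step 1: pivot at (0,0) is 2.
  row1 ← row1 − (1)·row0  ⇒  L[1][0]=1, U row1=(0, 2, 3)
  row2 ← row2 − (-3)·row0  ⇒  L[2][0]=-3, U row2=(0, -2, -4)

L[2][0] = -3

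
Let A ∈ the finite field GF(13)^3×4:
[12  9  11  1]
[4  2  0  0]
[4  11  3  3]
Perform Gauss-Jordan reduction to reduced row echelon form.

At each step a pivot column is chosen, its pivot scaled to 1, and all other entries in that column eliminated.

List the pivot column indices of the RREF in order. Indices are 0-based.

pivot columns: 0, 1, 2

pivot(0,0)=12: scale R0 → (1, 4, 2, 12)
  clear (1,0): R1 −= (4)R0 → (0, 12, 5, 4)
  clear (2,0): R2 −= (4)R0 → (0, 8, 8, 7)
pivot(1,1)=12: scale R1 → (0, 1, 8, 9)
  clear (0,1): R0 −= (4)R1 → (1, 0, 9, 2)
  clear (2,1): R2 −= (8)R1 → (0, 0, 9, 0)
pivot(2,2)=9: scale R2 → (0, 0, 1, 0)
  clear (0,2): R0 −= (9)R2 → (1, 0, 0, 2)
  clear (1,2): R1 −= (8)R2 → (0, 1, 0, 9)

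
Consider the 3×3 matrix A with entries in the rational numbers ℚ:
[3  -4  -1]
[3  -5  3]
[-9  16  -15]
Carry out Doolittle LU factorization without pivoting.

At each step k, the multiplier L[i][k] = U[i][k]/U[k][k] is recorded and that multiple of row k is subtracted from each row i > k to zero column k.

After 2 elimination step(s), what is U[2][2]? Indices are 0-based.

[col 0] pivot 3
  R1 -= 1*R0 → (0, -1, 4)  (L[1][0] := 1)
  R2 -= -3*R0 → (0, 4, -18)  (L[2][0] := -3)
[col 1] pivot -1
  R2 -= -4*R1 → (0, 0, -2)  (L[2][1] := -4)

U[2][2] = -2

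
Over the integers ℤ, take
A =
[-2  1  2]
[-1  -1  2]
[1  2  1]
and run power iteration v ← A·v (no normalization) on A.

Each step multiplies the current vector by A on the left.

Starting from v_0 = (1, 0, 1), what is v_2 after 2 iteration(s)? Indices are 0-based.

v_2 = (5, 3, 4)

v_0 = (1, 0, 1).
v_1 = A·v_0 = (0, 1, 2).
v_2 = A·v_1 = (5, 3, 4).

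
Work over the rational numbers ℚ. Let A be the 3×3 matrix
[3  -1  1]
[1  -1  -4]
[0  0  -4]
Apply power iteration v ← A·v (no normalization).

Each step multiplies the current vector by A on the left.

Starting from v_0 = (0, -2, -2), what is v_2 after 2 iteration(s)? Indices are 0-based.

v_0 = (0, -2, -2).
v_1 = A·v_0 = (0, 10, 8).
v_2 = A·v_1 = (-2, -42, -32).

v_2 = (-2, -42, -32)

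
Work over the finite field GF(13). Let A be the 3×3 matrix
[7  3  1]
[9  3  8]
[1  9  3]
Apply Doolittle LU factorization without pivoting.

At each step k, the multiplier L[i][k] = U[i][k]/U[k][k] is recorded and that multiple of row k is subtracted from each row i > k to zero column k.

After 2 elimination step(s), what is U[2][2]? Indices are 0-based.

U[2][2] = 5

k=0: U[0][0]=7
  eliminate (1,0): mult=5, new row 1: (0, 1, 3); set L[1][0]=5
  eliminate (2,0): mult=2, new row 2: (0, 3, 1); set L[2][0]=2
k=1: U[1][1]=1
  eliminate (2,1): mult=3, new row 2: (0, 0, 5); set L[2][1]=3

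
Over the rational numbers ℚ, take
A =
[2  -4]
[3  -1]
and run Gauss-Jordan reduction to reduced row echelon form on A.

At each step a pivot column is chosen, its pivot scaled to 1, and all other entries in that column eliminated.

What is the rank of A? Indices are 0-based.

step 1: normalize row 0 (÷2) = (1, -2)
  row 1: subtract 3×row0 = (0, 5)
step 2: normalize row 1 (÷5) = (0, 1)
  row 0: subtract -2×row1 = (1, 0)

rank = 2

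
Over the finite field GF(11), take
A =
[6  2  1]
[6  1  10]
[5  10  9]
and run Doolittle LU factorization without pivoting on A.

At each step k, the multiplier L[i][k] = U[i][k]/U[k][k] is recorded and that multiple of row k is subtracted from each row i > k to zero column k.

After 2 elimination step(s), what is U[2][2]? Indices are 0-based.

U[2][2] = 8

[col 0] pivot 6
  R1 -= 1*R0 → (0, 10, 9)  (L[1][0] := 1)
  R2 -= 10*R0 → (0, 1, 10)  (L[2][0] := 10)
[col 1] pivot 10
  R2 -= 10*R1 → (0, 0, 8)  (L[2][1] := 10)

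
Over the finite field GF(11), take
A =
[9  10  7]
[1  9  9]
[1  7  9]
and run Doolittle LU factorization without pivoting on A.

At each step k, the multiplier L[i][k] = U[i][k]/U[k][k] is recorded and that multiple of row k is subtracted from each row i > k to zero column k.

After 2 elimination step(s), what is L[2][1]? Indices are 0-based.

Step 1: pivot at (0,0) is 9.
  row1 ← row1 − (5)·row0  ⇒  L[1][0]=5, U row1=(0, 3, 7)
  row2 ← row2 − (5)·row0  ⇒  L[2][0]=5, U row2=(0, 1, 7)
Step 2: pivot at (1,1) is 3.
  row2 ← row2 − (4)·row1  ⇒  L[2][1]=4, U row2=(0, 0, 1)

L[2][1] = 4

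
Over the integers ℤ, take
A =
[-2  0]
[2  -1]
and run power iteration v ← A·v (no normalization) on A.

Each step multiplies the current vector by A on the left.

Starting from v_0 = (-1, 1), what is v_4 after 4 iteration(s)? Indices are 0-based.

v_0 = (-1, 1).
v_1 = A·v_0 = (2, -3).
v_2 = A·v_1 = (-4, 7).
v_3 = A·v_2 = (8, -15).
v_4 = A·v_3 = (-16, 31).

v_4 = (-16, 31)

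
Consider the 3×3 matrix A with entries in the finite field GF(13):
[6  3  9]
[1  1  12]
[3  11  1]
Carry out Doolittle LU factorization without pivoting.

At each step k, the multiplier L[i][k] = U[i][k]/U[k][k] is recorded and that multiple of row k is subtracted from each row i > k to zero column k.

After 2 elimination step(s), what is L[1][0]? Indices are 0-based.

L[1][0] = 11

[col 0] pivot 6
  R1 -= 11*R0 → (0, 7, 4)  (L[1][0] := 11)
  R2 -= 7*R0 → (0, 3, 3)  (L[2][0] := 7)
[col 1] pivot 7
  R2 -= 6*R1 → (0, 0, 5)  (L[2][1] := 6)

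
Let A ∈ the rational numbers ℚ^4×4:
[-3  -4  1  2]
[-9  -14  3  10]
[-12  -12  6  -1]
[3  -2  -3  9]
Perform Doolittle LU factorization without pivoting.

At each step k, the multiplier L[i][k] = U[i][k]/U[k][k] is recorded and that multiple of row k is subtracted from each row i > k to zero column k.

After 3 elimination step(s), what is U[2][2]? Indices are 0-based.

k=0: U[0][0]=-3
  eliminate (1,0): mult=3, new row 1: (0, -2, 0, 4); set L[1][0]=3
  eliminate (2,0): mult=4, new row 2: (0, 4, 2, -9); set L[2][0]=4
  eliminate (3,0): mult=-1, new row 3: (0, -6, -2, 11); set L[3][0]=-1
k=1: U[1][1]=-2
  eliminate (2,1): mult=-2, new row 2: (0, 0, 2, -1); set L[2][1]=-2
  eliminate (3,1): mult=3, new row 3: (0, 0, -2, -1); set L[3][1]=3
k=2: U[2][2]=2
  eliminate (3,2): mult=-1, new row 3: (0, 0, 0, -2); set L[3][2]=-1

U[2][2] = 2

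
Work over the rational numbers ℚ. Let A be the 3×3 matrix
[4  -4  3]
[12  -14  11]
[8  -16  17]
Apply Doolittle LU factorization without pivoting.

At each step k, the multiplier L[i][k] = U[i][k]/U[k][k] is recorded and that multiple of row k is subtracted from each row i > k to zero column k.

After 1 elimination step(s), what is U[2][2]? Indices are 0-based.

[col 0] pivot 4
  R1 -= 3*R0 → (0, -2, 2)  (L[1][0] := 3)
  R2 -= 2*R0 → (0, -8, 11)  (L[2][0] := 2)

U[2][2] = 11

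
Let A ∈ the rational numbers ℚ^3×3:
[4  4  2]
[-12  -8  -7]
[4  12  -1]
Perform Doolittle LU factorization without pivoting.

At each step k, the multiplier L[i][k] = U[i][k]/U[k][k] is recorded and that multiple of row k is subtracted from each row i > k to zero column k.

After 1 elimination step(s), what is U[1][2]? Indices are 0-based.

U[1][2] = -1

Step 1: pivot at (0,0) is 4.
  row1 ← row1 − (-3)·row0  ⇒  L[1][0]=-3, U row1=(0, 4, -1)
  row2 ← row2 − (1)·row0  ⇒  L[2][0]=1, U row2=(0, 8, -3)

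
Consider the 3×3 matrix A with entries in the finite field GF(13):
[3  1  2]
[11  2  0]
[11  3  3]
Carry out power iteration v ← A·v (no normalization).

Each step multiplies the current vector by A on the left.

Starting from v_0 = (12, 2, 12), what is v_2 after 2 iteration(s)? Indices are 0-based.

v_0 = (12, 2, 12).
v_1 = A·v_0 = (10, 6, 5).
v_2 = A·v_1 = (7, 5, 0).

v_2 = (7, 5, 0)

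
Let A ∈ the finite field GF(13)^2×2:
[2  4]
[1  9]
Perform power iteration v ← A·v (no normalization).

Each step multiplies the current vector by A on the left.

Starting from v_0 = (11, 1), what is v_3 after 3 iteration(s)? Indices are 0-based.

v_0 = (11, 1).
v_1 = A·v_0 = (0, 7).
v_2 = A·v_1 = (2, 11).
v_3 = A·v_2 = (9, 10).

v_3 = (9, 10)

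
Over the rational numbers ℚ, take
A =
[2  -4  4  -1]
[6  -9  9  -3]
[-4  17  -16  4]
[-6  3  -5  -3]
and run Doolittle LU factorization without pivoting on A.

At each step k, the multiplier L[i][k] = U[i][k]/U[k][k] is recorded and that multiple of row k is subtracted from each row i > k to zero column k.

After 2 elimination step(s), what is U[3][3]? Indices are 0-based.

[col 0] pivot 2
  R1 -= 3*R0 → (0, 3, -3, 0)  (L[1][0] := 3)
  R2 -= -2*R0 → (0, 9, -8, 2)  (L[2][0] := -2)
  R3 -= -3*R0 → (0, -9, 7, -6)  (L[3][0] := -3)
[col 1] pivot 3
  R2 -= 3*R1 → (0, 0, 1, 2)  (L[2][1] := 3)
  R3 -= -3*R1 → (0, 0, -2, -6)  (L[3][1] := -3)

U[3][3] = -6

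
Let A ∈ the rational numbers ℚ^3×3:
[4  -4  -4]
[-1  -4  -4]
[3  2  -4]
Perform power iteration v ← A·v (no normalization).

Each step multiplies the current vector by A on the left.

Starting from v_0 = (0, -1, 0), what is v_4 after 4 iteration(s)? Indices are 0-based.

v_4 = (608, 768, 208)

v_0 = (0, -1, 0).
v_1 = A·v_0 = (4, 4, -2).
v_2 = A·v_1 = (8, -12, 28).
v_3 = A·v_2 = (-32, -72, -112).
v_4 = A·v_3 = (608, 768, 208).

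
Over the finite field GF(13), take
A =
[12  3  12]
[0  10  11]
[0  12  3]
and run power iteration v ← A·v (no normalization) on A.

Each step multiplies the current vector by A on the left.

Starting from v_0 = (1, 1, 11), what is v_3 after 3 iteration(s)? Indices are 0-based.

v_0 = (1, 1, 11).
v_1 = A·v_0 = (4, 1, 6).
v_2 = A·v_1 = (6, 11, 4).
v_3 = A·v_2 = (10, 11, 1).

v_3 = (10, 11, 1)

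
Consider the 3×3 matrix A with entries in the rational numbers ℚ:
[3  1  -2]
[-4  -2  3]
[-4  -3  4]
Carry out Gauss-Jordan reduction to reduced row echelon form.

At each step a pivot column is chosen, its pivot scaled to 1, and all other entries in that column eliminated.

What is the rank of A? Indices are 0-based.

[1] R0 /= 3  ⇒  (1, 1/3, -2/3)
     R1 -= -4·R0  ⇒  (0, -2/3, 1/3)
     R2 -= -4·R0  ⇒  (0, -5/3, 4/3)
[2] R1 /= -2/3  ⇒  (0, 1, -1/2)
     R0 -= 1/3·R1  ⇒  (1, 0, -1/2)
     R2 -= -5/3·R1  ⇒  (0, 0, 1/2)
[3] R2 /= 1/2  ⇒  (0, 0, 1)
     R0 -= -1/2·R2  ⇒  (1, 0, 0)
     R1 -= -1/2·R2  ⇒  (0, 1, 0)

rank = 3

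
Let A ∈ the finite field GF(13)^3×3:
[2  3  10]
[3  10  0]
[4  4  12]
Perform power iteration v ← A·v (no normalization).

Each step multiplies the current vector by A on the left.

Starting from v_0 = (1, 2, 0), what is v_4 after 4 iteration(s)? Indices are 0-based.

v_0 = (1, 2, 0).
v_1 = A·v_0 = (8, 10, 12).
v_2 = A·v_1 = (10, 7, 8).
v_3 = A·v_2 = (4, 9, 8).
v_4 = A·v_3 = (11, 11, 5).

v_4 = (11, 11, 5)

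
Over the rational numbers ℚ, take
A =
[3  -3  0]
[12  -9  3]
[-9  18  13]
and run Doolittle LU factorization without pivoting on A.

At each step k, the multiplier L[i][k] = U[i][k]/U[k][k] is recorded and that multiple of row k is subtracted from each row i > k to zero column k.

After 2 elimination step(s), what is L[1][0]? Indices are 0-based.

L[1][0] = 4

[col 0] pivot 3
  R1 -= 4*R0 → (0, 3, 3)  (L[1][0] := 4)
  R2 -= -3*R0 → (0, 9, 13)  (L[2][0] := -3)
[col 1] pivot 3
  R2 -= 3*R1 → (0, 0, 4)  (L[2][1] := 3)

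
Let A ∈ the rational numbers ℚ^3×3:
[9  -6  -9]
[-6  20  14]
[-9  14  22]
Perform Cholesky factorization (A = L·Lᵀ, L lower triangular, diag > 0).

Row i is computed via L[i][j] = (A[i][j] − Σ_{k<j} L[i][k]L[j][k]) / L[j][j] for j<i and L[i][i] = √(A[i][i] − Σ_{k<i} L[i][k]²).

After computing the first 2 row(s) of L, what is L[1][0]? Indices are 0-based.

Step 1: L[0][0] = √(9) = 3.
  L[1][0] = (-6) / L[0][0] = -2.
Step 2: L[1][1] = √(16) = 4.

L[1][0] = -2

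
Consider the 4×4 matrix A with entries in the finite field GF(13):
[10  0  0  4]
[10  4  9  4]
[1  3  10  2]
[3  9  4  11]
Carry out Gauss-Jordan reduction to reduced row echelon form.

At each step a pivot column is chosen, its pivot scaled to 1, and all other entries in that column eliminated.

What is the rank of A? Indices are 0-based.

rank = 3

[1] R0 /= 10  ⇒  (1, 0, 0, 3)
     R1 -= 10·R0  ⇒  (0, 4, 9, 0)
     R2 -= 1·R0  ⇒  (0, 3, 10, 12)
     R3 -= 3·R0  ⇒  (0, 9, 4, 2)
[2] R1 /= 4  ⇒  (0, 1, 12, 0)
     R2 -= 3·R1  ⇒  (0, 0, 0, 12)
     R3 -= 9·R1  ⇒  (0, 0, 0, 2)
column 2 empty below row 2
[3] R2 /= 12  ⇒  (0, 0, 0, 1)
     R0 -= 3·R2  ⇒  (1, 0, 0, 0)
     R3 -= 2·R2  ⇒  (0, 0, 0, 0)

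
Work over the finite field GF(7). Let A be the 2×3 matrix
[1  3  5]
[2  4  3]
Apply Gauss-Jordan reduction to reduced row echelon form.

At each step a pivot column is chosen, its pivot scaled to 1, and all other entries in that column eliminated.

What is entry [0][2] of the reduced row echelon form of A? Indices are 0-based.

M[0][2] = 5

step 1: normalize row 0 (÷1) = (1, 3, 5)
  row 1: subtract 2×row0 = (0, 5, 0)
step 2: normalize row 1 (÷5) = (0, 1, 0)
  row 0: subtract 3×row1 = (1, 0, 5)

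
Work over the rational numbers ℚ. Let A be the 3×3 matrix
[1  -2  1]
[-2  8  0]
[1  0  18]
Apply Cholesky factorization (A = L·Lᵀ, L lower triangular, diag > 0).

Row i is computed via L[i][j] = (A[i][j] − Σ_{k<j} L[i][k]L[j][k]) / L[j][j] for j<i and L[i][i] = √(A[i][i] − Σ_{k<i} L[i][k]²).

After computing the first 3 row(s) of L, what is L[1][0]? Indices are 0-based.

Step 1: L[0][0] = √(1) = 1.
  L[1][0] = (-2) / L[0][0] = -2.
Step 2: L[1][1] = √(4) = 2.
  L[2][0] = (1) / L[0][0] = 1.
  L[2][1] = (2) / L[1][1] = 1.
Step 3: L[2][2] = √(16) = 4.

L[1][0] = -2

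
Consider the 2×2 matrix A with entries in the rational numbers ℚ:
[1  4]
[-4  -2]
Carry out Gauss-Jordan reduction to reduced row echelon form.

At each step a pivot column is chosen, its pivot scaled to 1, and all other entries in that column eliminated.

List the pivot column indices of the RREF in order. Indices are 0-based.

[1] R0 /= 1  ⇒  (1, 4)
     R1 -= -4·R0  ⇒  (0, 14)
[2] R1 /= 14  ⇒  (0, 1)
     R0 -= 4·R1  ⇒  (1, 0)

pivot columns: 0, 1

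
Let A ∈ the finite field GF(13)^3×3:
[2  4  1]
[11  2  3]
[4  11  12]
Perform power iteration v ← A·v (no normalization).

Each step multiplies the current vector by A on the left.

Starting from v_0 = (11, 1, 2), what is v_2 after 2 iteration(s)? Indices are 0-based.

v_2 = (1, 10, 9)

v_0 = (11, 1, 2).
v_1 = A·v_0 = (2, 12, 1).
v_2 = A·v_1 = (1, 10, 9).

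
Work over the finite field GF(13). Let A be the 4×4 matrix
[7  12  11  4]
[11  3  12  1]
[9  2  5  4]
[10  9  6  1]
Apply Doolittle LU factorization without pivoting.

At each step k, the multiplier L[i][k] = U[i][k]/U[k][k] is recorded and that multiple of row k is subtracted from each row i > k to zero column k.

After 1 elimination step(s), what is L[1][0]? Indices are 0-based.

L[1][0] = 9

k=0: U[0][0]=7
  eliminate (1,0): mult=9, new row 1: (0, 12, 4, 4); set L[1][0]=9
  eliminate (2,0): mult=5, new row 2: (0, 7, 2, 10); set L[2][0]=5
  eliminate (3,0): mult=7, new row 3: (0, 3, 7, 12); set L[3][0]=7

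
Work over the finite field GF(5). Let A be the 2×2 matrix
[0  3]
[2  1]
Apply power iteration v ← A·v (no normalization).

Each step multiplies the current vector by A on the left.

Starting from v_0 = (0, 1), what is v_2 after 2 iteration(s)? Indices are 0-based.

v_0 = (0, 1).
v_1 = A·v_0 = (3, 1).
v_2 = A·v_1 = (3, 2).

v_2 = (3, 2)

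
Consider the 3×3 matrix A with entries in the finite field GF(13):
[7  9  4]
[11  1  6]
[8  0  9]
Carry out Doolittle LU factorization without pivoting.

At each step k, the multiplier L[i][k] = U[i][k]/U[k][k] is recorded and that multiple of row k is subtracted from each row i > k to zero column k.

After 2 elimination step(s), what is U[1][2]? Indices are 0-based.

k=0: U[0][0]=7
  eliminate (1,0): mult=9, new row 1: (0, 11, 9); set L[1][0]=9
  eliminate (2,0): mult=3, new row 2: (0, 12, 10); set L[2][0]=3
k=1: U[1][1]=11
  eliminate (2,1): mult=7, new row 2: (0, 0, 12); set L[2][1]=7

U[1][2] = 9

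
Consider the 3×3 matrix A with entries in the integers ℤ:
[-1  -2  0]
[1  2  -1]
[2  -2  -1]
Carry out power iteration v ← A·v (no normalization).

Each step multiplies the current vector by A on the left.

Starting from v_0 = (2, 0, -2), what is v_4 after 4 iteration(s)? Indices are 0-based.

v_0 = (2, 0, -2).
v_1 = A·v_0 = (-2, 4, 6).
v_2 = A·v_1 = (-6, 0, -18).
v_3 = A·v_2 = (6, 12, 6).
v_4 = A·v_3 = (-30, 24, -18).

v_4 = (-30, 24, -18)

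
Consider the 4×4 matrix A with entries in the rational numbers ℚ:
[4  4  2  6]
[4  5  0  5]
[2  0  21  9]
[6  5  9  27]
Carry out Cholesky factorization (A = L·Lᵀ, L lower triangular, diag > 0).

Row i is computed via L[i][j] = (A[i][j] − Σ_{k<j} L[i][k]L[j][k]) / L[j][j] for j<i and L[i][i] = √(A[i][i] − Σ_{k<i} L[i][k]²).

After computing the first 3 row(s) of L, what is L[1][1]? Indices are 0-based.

Step 1: L[0][0] = √(4) = 2.
  L[1][0] = (4) / L[0][0] = 2.
Step 2: L[1][1] = √(1) = 1.
  L[2][0] = (2) / L[0][0] = 1.
  L[2][1] = (-2) / L[1][1] = -2.
Step 3: L[2][2] = √(16) = 4.

L[1][1] = 1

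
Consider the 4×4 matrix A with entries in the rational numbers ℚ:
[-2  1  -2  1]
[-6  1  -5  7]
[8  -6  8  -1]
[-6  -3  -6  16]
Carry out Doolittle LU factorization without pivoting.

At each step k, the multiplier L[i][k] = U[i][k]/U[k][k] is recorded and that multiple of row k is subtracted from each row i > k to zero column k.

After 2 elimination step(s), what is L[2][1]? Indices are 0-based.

[col 0] pivot -2
  R1 -= 3*R0 → (0, -2, 1, 4)  (L[1][0] := 3)
  R2 -= -4*R0 → (0, -2, 0, 3)  (L[2][0] := -4)
  R3 -= 3*R0 → (0, -6, 0, 13)  (L[3][0] := 3)
[col 1] pivot -2
  R2 -= 1*R1 → (0, 0, -1, -1)  (L[2][1] := 1)
  R3 -= 3*R1 → (0, 0, -3, 1)  (L[3][1] := 3)

L[2][1] = 1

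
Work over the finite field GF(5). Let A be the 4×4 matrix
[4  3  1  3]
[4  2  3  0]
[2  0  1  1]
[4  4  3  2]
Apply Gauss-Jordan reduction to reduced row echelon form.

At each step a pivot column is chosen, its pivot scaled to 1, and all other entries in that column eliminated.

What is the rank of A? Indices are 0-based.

step 1: normalize row 0 (÷4) = (1, 2, 4, 2)
  row 1: subtract 4×row0 = (0, 4, 2, 2)
  row 2: subtract 2×row0 = (0, 1, 3, 2)
  row 3: subtract 4×row0 = (0, 1, 2, 4)
step 2: normalize row 1 (÷4) = (0, 1, 3, 3)
  row 0: subtract 2×row1 = (1, 0, 3, 1)
  row 2: subtract 1×row1 = (0, 0, 0, 4)
  row 3: subtract 1×row1 = (0, 0, 4, 1)
step 3: exchange rows 2,3
step 3: normalize row 2 (÷4) = (0, 0, 1, 4)
  row 0: subtract 3×row2 = (1, 0, 0, 4)
  row 1: subtract 3×row2 = (0, 1, 0, 1)
step 4: normalize row 3 (÷4) = (0, 0, 0, 1)
  row 0: subtract 4×row3 = (1, 0, 0, 0)
  row 1: subtract 1×row3 = (0, 1, 0, 0)
  row 2: subtract 4×row3 = (0, 0, 1, 0)

rank = 4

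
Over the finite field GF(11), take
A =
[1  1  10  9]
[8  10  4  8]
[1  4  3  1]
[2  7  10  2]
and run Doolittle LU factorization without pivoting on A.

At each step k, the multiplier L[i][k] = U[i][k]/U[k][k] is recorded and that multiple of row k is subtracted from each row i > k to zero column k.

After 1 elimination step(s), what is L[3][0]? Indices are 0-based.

L[3][0] = 2

Step 1: pivot at (0,0) is 1.
  row1 ← row1 − (8)·row0  ⇒  L[1][0]=8, U row1=(0, 2, 1, 2)
  row2 ← row2 − (1)·row0  ⇒  L[2][0]=1, U row2=(0, 3, 4, 3)
  row3 ← row3 − (2)·row0  ⇒  L[3][0]=2, U row3=(0, 5, 1, 6)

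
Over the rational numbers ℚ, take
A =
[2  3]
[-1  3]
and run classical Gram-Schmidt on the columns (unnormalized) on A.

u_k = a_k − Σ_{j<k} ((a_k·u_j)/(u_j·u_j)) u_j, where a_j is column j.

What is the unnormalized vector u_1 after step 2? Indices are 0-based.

u_1 = (9/5, 18/5)

Step 1: u_0 = a_0 = (2, -1).
Step 2: u_1 = a_1 − (3/5)·u_0 = (9/5, 18/5).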